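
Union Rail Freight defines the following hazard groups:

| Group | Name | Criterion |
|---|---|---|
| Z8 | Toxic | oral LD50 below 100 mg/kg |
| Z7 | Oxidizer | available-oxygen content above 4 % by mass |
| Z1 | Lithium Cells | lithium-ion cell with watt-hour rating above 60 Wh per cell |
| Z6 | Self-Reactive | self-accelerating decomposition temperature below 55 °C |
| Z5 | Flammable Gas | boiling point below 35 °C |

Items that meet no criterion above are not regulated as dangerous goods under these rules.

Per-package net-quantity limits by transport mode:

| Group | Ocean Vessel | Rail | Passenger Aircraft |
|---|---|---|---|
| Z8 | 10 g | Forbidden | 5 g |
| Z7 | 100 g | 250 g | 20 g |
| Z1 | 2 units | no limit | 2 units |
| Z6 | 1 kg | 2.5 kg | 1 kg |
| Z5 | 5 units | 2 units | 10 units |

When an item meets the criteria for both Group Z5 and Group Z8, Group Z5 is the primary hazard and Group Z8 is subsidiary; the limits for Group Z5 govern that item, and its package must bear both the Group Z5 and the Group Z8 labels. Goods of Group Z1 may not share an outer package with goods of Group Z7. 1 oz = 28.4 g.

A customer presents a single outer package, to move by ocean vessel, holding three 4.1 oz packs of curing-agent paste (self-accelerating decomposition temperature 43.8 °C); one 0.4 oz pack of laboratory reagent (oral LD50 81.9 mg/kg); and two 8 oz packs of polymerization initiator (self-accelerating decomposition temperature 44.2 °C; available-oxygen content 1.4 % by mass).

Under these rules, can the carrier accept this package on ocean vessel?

Curing-agent paste: self-accelerating decomposition temperature 43.8 °C < 55 °C → Group Z6 (Self-Reactive).
Oral LD50 81.9 mg/kg meets the Group Z8 criterion (Toxic), so the laboratory reagent is Group Z8.
Self-accelerating decomposition temperature 44.2 °C meets the Group Z6 criterion (Self-Reactive), so the polymerization initiator is Group Z6.
Total Group Z6: (three 4.1 oz packs = 349.32 g) + (two 8 oz packs = 454.4 g) = 803.72 g.
803.72 g ≤ 1 kg (ocean vessel limit, Group Z6) — within limit.
Group Z8 quantity: one 0.4 oz pack = 11.36 g.
11.36 g exceeds the ocean vessel limit of 10 g for Group Z8.
The segregation rule (Group Z1 with Group Z7) does not apply to Group Z6 with Group Z8.

No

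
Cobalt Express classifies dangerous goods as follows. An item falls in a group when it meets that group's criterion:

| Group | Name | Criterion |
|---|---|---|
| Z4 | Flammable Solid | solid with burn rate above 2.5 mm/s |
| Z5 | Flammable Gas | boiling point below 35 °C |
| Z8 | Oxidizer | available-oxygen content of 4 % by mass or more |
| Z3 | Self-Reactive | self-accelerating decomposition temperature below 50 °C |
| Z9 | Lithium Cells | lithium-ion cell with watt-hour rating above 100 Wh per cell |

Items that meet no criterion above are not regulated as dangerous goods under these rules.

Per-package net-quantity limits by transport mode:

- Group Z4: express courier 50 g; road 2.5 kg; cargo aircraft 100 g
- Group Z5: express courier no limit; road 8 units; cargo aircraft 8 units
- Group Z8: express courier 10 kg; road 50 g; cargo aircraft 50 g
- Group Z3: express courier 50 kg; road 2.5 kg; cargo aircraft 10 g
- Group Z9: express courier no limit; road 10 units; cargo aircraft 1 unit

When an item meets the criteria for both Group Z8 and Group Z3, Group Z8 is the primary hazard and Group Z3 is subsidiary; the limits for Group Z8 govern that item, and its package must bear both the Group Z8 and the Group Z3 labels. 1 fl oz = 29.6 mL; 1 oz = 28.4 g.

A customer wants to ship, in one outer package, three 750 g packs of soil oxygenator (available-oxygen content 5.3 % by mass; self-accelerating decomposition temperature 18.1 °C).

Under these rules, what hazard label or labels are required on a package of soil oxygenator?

With available-oxygen content 5.3 % by mass (≥ 4 % by mass), the soil oxygenator falls in Group Z8.
With self-accelerating decomposition temperature 18.1 °C (< 50 °C), the soil oxygenator falls in Group Z3.
By the precedence rule Group Z8 is primary and Group Z3 is subsidiary, and that rule requires both labels on the package.

Group Z3 and Z8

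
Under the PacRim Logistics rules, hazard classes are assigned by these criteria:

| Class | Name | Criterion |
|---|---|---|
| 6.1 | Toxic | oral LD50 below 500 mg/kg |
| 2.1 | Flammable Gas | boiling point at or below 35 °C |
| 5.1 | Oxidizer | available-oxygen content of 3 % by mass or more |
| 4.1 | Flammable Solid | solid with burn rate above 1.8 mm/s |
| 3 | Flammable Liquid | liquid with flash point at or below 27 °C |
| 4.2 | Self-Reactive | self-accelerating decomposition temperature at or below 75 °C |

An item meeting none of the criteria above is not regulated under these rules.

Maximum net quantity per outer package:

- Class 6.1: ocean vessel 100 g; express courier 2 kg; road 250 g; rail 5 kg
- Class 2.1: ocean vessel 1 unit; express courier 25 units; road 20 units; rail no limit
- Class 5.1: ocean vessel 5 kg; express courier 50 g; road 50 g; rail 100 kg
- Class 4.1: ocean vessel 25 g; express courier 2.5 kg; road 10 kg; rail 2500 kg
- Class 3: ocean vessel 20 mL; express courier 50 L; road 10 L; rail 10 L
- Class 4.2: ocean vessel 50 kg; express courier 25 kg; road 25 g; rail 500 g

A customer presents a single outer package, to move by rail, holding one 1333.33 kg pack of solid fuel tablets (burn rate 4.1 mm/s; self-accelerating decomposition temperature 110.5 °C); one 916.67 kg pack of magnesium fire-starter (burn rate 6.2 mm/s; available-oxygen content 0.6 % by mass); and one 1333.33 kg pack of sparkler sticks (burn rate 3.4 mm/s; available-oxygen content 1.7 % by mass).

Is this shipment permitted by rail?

No

Burn rate 4.1 mm/s meets the Class 4.1 criterion (Flammable Solid), so the solid fuel tablets are Class 4.1.
Magnesium fire-starter: burn rate 6.2 mm/s > 1.8 mm/s → Class 4.1 (Flammable Solid).
With burn rate 3.4 mm/s (> 1.8 mm/s), the sparkler sticks fall in Class 4.1.
Total Class 4.1: 1333.33 kg + 916.67 kg + 1333.33 kg = 3583.33 kg.
That exceeds the Class 4.1 rail limit of 2500 kg.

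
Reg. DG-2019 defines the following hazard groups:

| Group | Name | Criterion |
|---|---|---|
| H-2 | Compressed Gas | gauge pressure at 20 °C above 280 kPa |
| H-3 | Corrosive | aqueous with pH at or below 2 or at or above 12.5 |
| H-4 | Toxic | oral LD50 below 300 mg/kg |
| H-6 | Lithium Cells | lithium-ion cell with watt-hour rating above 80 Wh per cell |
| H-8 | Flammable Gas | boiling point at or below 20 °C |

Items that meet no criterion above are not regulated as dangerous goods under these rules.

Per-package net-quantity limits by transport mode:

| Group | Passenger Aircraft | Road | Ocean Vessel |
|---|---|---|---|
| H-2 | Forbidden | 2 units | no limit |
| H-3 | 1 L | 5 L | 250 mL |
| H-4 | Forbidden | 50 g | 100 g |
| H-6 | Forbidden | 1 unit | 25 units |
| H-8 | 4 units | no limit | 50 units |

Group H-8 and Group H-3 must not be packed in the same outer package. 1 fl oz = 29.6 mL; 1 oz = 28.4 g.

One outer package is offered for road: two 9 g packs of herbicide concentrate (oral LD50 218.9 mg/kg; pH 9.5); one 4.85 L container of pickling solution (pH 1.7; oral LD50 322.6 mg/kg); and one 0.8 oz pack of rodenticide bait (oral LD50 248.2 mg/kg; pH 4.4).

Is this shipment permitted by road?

Herbicide concentrate: oral LD50 218.9 mg/kg < 300 mg/kg → Group H-4 (Toxic).
pH 1.7 meets the Group H-3 criterion (Corrosive), so the pickling solution is Group H-3.
Rodenticide bait: oral LD50 248.2 mg/kg < 300 mg/kg → Group H-4 (Toxic).
Group H-4 net quantity: (two 9 g packs = 18 g) + (one 0.8 oz pack = 22.72 g) = 40.72 g.
That is within the Group H-4 road limit of 50 g.
Group H-3 quantity: 4.85 L.
4.85 L is within the road limit of 5 L for Group H-3.
The segregation rule (Group H-8 with Group H-3) does not apply to Group H-4 with Group H-3.
Every hazard group is within its road limit and no segregation rule is violated.

Yes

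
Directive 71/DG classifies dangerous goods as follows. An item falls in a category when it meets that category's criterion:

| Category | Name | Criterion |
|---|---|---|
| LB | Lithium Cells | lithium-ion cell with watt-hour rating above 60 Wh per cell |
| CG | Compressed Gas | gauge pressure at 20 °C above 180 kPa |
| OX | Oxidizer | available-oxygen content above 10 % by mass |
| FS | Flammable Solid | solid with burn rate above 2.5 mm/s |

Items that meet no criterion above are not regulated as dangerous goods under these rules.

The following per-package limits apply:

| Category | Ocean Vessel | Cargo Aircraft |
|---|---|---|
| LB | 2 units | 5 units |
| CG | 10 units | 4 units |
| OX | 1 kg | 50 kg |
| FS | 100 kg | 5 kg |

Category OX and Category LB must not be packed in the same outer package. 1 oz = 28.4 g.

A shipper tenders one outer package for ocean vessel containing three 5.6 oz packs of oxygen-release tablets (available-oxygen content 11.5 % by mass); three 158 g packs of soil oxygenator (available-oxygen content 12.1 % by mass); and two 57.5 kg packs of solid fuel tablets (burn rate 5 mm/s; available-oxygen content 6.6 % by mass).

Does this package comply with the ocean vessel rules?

No

Oxygen-release tablets: available-oxygen content 11.5 % by mass > 10 % by mass → Category OX (Oxidizer).
Soil oxygenator: available-oxygen content 12.1 % by mass > 10 % by mass → Category OX (Oxidizer).
With burn rate 5 mm/s (> 2.5 mm/s), the solid fuel tablets fall in Category FS.
Category FS quantity: two 57.5 kg packs = 115 kg.
115 kg > 100 kg (ocean vessel limit, Category FS) — over the limit.
Category OX net quantity: (three 5.6 oz packs = 477.12 g) + (three 158 g packs = 474 g) = 951.12 g.
That is within the Category OX ocean vessel limit of 1 kg.
The segregation rule (Category OX with Category LB) does not apply to Category FS with Category OX.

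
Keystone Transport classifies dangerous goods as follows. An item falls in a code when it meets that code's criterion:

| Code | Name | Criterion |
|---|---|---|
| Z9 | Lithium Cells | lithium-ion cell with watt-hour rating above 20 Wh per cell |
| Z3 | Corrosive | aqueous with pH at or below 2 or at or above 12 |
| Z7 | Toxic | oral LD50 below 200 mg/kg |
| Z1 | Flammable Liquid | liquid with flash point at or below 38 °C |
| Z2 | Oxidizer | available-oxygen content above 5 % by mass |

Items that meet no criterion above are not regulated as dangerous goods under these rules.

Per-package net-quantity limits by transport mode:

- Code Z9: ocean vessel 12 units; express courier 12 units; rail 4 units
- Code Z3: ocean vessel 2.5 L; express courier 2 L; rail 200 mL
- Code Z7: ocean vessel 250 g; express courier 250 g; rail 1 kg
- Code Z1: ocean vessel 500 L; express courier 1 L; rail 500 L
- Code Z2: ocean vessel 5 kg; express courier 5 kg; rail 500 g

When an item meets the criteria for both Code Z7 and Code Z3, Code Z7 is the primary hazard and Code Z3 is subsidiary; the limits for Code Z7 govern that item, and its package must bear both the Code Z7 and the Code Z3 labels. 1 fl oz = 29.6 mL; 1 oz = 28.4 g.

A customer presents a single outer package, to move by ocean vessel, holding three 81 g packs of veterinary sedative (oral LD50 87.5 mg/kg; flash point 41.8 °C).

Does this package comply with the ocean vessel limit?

Yes

Oral LD50 87.5 mg/kg meets the Code Z7 criterion (Toxic), so the veterinary sedative is Code Z7.
Code Z7 quantity: three 81 g packs = 243 g.
That is within the Code Z7 ocean vessel limit of 250 g.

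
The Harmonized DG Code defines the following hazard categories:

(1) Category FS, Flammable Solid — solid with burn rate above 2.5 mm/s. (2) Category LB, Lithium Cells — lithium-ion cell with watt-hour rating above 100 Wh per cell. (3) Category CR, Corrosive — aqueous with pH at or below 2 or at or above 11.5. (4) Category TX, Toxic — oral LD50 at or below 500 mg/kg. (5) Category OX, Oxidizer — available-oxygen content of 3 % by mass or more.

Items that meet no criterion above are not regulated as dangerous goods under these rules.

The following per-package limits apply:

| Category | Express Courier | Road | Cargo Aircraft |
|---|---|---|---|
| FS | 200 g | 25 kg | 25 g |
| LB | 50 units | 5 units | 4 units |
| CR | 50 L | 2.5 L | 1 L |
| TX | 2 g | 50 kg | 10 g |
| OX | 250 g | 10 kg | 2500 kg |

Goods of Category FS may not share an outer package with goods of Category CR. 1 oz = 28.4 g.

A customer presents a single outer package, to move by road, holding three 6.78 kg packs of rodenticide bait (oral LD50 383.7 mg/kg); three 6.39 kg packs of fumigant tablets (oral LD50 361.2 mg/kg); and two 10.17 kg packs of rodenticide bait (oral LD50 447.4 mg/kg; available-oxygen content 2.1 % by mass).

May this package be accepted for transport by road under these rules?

Rodenticide bait: oral LD50 383.7 mg/kg ≤ 500 mg/kg → Category TX (Toxic).
With oral LD50 361.2 mg/kg (≤ 500 mg/kg), the fumigant tablets fall in Category TX.
The rodenticide bait has oral LD50 447.4 mg/kg, which is ≤ 500 mg/kg, so it is Category TX (Toxic).
Category TX net quantity: (three 6.78 kg packs = 20.34 kg) + (three 6.39 kg packs = 19.17 kg) + (two 10.17 kg packs = 20.34 kg) = 59.85 kg.
59.85 kg exceeds the road limit of 50 kg for Category TX.

No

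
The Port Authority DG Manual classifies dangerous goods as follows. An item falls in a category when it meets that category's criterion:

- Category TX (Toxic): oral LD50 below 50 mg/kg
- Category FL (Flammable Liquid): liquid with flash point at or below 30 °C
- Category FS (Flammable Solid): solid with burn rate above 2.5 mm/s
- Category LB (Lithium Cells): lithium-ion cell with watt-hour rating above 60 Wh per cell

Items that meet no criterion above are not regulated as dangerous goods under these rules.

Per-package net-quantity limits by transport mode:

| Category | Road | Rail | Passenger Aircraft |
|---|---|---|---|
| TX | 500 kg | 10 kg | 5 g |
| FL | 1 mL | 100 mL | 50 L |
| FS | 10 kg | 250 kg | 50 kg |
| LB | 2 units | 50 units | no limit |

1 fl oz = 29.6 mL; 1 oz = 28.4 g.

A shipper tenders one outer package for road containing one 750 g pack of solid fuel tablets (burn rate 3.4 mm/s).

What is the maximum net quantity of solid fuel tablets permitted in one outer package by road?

Solid fuel tablets: burn rate 3.4 mm/s > 2.5 mm/s → Category FS (Flammable Solid).
The road limit for Category FS is 10 kg.

10 kg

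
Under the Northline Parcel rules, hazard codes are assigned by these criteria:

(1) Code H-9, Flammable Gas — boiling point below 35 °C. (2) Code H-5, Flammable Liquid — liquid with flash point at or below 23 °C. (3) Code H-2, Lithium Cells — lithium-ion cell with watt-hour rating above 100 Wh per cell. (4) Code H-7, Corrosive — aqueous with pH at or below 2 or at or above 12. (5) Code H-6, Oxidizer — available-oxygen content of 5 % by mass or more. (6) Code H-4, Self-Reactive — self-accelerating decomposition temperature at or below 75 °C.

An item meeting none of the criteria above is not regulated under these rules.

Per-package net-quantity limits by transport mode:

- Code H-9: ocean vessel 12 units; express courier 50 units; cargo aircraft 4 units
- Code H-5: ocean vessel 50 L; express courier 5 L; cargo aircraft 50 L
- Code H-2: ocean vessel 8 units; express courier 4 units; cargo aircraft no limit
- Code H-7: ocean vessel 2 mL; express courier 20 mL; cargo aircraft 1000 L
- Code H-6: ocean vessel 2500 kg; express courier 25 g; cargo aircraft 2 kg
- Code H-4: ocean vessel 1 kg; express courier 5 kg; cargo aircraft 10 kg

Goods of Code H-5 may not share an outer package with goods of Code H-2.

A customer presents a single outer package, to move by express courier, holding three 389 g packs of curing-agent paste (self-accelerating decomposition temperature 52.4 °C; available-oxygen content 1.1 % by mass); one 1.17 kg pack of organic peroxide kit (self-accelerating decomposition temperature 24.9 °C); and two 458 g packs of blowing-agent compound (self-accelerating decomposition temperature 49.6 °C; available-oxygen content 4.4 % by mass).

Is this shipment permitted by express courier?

Yes

With self-accelerating decomposition temperature 52.4 °C (≤ 75 °C), the curing-agent paste falls in Code H-4.
Organic peroxide kit: self-accelerating decomposition temperature 24.9 °C ≤ 75 °C → Code H-4 (Self-Reactive).
Blowing-agent compound: self-accelerating decomposition temperature 49.6 °C ≤ 75 °C → Code H-4 (Self-Reactive).
Total Code H-4: (three 389 g packs = 1.167 kg) + 1.17 kg + (two 458 g packs = 916 g) = 3.253 kg.
That is within the Code H-4 express courier limit of 5 kg.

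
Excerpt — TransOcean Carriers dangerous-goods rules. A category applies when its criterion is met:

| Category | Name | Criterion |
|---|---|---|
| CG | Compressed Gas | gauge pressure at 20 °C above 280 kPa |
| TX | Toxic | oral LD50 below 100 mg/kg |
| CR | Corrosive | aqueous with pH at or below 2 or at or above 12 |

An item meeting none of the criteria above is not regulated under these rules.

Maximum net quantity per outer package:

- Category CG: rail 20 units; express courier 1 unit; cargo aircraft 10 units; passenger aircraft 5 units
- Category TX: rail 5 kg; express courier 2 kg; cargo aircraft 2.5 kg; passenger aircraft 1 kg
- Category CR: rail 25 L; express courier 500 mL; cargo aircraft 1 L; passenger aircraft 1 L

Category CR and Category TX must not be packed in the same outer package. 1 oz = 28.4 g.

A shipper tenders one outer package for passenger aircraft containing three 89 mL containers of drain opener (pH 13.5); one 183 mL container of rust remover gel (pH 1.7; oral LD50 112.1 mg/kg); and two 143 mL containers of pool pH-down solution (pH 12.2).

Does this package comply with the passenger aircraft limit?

Yes

With pH 13.5 (≥ 12), the drain opener falls in Category CR.
Rust remover gel: pH 1.7 ≤ 2 → Category CR (Corrosive).
The pool pH-down solution has pH 12.2, which is ≥ 12, so it is Category CR (Corrosive).
Total Category CR: (three 89 mL containers = 267 mL) + 183 mL + (two 143 mL containers = 286 mL) = 736 mL.
736 mL is within the passenger aircraft limit of 1 L for Category CR.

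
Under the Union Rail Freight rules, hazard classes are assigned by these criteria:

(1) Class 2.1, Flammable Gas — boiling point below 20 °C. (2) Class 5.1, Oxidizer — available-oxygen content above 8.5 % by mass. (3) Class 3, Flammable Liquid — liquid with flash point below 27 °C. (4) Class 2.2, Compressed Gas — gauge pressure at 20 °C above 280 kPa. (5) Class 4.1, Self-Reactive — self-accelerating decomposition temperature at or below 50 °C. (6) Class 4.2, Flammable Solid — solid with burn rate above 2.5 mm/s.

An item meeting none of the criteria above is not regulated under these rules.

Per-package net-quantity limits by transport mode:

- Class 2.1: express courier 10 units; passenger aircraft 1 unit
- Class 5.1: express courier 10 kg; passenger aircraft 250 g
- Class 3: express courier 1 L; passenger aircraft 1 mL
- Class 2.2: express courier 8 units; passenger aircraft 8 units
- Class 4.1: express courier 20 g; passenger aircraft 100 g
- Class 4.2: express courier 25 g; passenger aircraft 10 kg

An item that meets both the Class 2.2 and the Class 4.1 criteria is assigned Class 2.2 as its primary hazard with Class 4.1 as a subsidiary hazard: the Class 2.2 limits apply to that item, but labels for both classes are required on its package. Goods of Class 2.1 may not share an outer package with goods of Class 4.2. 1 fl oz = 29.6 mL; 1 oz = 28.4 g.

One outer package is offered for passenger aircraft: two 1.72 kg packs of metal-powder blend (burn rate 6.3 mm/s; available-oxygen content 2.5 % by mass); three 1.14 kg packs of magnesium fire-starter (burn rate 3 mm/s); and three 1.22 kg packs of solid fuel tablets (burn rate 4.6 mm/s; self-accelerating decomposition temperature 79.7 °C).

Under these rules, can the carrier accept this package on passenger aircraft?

No

Metal-powder blend: burn rate 6.3 mm/s > 2.5 mm/s → Class 4.2 (Flammable Solid).
With burn rate 3 mm/s (> 2.5 mm/s), the magnesium fire-starter falls in Class 4.2.
Burn rate 4.6 mm/s meets the Class 4.2 criterion (Flammable Solid), so the solid fuel tablets are Class 4.2.
Class 4.2 net quantity: (two 1.72 kg packs = 3.44 kg) + (three 1.14 kg packs = 3.42 kg) + (three 1.22 kg packs = 3.66 kg) = 10.52 kg.
That exceeds the Class 4.2 passenger aircraft limit of 10 kg.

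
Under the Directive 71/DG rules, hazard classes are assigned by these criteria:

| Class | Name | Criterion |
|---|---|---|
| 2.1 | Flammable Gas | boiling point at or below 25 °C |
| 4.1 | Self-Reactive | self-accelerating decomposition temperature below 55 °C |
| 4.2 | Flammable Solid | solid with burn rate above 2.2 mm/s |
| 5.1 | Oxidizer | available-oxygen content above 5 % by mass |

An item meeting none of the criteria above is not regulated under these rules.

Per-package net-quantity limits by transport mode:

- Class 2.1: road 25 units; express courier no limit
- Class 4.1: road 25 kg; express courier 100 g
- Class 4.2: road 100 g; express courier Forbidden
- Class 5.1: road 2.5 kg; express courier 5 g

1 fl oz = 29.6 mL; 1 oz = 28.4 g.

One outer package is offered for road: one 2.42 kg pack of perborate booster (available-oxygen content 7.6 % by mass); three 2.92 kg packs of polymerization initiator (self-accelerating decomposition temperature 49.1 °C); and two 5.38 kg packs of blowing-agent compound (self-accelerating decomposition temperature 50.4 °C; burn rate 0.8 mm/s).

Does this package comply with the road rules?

Yes

With available-oxygen content 7.6 % by mass (> 5 % by mass), the perborate booster falls in Class 5.1.
Self-accelerating decomposition temperature 49.1 °C meets the Class 4.1 criterion (Self-Reactive), so the polymerization initiator is Class 4.1.
The blowing-agent compound has self-accelerating decomposition temperature 50.4 °C, which is < 55 °C, so it is Class 4.1 (Self-Reactive).
Class 4.1 net quantity: (three 2.92 kg packs = 8.76 kg) + (two 5.38 kg packs = 10.76 kg) = 19.52 kg.
19.52 kg ≤ 25 kg (road limit, Class 4.1) — within limit.
Class 5.1 quantity: 2.42 kg.
2.42 kg ≤ 2.5 kg (road limit, Class 5.1) — within limit.
Every hazard class is within its road limit and no segregation rule is violated.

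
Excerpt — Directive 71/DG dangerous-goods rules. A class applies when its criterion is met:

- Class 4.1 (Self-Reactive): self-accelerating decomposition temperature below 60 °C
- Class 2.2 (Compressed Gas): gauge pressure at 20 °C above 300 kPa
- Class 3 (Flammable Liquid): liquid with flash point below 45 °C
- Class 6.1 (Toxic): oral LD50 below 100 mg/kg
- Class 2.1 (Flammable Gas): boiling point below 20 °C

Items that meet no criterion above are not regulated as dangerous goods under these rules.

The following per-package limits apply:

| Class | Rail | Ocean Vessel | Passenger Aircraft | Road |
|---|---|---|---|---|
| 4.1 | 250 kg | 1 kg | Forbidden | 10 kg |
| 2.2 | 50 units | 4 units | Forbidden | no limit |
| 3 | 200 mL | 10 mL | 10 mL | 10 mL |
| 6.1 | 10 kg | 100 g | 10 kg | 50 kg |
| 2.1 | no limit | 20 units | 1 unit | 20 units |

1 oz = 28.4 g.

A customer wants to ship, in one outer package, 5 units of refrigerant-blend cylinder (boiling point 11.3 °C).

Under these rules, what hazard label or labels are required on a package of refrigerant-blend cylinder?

The refrigerant-blend cylinder has boiling point 11.3 °C, which is < 20 °C, so it is Class 2.1 (Flammable Gas).
Only the Class 2.1 label is required.

Class 2.1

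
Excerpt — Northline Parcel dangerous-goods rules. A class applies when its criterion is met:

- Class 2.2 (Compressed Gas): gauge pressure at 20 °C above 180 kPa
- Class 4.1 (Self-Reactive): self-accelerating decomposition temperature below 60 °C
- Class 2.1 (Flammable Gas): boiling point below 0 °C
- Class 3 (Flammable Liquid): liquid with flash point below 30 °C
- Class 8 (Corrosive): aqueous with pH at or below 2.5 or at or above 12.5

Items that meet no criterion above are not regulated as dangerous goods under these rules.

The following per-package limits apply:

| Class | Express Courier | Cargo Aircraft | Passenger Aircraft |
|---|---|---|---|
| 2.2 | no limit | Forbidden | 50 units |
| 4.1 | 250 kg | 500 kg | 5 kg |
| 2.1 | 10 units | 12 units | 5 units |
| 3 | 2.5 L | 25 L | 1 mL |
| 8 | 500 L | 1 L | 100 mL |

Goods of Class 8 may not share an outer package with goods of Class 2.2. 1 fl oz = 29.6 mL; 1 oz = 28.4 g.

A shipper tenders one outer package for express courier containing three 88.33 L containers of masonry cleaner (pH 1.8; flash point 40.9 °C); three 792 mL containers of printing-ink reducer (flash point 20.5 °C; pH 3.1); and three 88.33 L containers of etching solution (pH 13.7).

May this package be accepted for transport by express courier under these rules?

With pH 1.8 (≤ 2.5), the masonry cleaner falls in Class 8.
With flash point 20.5 °C (< 30 °C), the printing-ink reducer falls in Class 3.
pH 13.7 meets the Class 8 criterion (Corrosive), so the etching solution is Class 8.
Total Class 8: (three 88.33 L containers = 264.99 L) + (three 88.33 L containers = 264.99 L) = 529.98 L.
529.98 L > 500 L (express courier limit, Class 8) — over the limit.
Class 3 quantity: three 792 mL containers = 2.376 L.
2.376 L is within the express courier limit of 2.5 L for Class 3.
The segregation rule (Class 8 with Class 2.2) does not apply to Class 8 with Class 3.

No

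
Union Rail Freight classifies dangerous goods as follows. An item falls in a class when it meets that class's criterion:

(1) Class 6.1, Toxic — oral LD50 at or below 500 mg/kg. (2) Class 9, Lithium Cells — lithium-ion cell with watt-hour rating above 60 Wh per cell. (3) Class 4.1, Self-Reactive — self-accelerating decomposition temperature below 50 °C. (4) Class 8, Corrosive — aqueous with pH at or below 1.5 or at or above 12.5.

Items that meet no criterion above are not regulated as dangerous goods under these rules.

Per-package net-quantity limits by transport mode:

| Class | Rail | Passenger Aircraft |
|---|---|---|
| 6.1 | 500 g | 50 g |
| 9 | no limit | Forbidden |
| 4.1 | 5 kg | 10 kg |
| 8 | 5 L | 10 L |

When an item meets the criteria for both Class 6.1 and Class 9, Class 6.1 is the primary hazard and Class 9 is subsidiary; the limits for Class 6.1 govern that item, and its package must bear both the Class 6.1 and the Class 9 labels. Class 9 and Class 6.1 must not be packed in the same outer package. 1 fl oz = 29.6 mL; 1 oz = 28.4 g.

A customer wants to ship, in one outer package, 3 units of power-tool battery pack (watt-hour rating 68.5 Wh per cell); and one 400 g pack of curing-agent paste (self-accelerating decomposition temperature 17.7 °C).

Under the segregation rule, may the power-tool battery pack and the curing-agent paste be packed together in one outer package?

Yes

Power-tool battery pack: watt-hour rating 68.5 Wh per cell > 60 Wh per cell → Class 9 (Lithium Cells).
With self-accelerating decomposition temperature 17.7 °C (< 50 °C), the curing-agent paste falls in Class 4.1.
No segregation rule bars Class 9 with Class 4.1.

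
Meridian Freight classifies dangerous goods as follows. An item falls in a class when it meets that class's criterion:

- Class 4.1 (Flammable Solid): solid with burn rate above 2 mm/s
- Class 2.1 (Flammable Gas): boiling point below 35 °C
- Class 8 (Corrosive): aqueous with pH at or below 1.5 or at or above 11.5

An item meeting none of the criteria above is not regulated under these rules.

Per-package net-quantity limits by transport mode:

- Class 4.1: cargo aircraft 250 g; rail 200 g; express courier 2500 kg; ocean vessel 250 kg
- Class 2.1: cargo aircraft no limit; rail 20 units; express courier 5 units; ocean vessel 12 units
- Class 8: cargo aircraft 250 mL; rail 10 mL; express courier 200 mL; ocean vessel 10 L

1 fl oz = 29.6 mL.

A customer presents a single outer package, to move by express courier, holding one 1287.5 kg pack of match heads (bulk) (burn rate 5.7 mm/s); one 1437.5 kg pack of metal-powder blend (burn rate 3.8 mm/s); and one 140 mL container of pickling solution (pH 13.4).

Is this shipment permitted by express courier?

No

Match heads (bulk): burn rate 5.7 mm/s > 2 mm/s → Class 4.1 (Flammable Solid).
The metal-powder blend has burn rate 3.8 mm/s, which is > 2 mm/s, so it is Class 4.1 (Flammable Solid).
Pickling solution: pH 13.4 ≥ 11.5 → Class 8 (Corrosive).
Class 4.1 net quantity: 1287.5 kg + 1437.5 kg = 2725 kg.
2725 kg > 2500 kg (express courier limit, Class 4.1) — over the limit.
Class 8 quantity: 140 mL.
140 mL ≤ 200 mL (express courier limit, Class 8) — within limit.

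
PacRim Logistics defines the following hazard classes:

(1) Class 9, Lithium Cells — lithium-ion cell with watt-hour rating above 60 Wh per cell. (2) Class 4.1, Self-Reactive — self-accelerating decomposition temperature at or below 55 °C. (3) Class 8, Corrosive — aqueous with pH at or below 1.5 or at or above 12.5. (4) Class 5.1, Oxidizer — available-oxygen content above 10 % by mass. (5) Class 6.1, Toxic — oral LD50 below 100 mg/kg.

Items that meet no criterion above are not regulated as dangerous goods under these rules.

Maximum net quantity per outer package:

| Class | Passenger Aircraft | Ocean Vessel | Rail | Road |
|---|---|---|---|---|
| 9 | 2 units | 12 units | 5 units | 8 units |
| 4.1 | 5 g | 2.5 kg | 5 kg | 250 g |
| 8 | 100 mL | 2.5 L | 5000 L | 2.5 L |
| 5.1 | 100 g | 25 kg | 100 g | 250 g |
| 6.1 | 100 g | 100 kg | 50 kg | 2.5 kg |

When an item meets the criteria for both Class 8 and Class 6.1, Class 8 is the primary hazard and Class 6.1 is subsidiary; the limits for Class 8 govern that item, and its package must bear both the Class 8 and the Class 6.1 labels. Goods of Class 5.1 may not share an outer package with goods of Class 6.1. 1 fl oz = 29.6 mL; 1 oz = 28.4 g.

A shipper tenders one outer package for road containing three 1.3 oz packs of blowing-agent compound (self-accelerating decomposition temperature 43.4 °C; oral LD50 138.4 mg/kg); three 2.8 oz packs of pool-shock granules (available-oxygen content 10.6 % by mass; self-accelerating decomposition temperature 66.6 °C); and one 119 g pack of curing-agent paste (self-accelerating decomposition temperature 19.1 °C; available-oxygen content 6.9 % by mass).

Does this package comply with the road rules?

Yes

With self-accelerating decomposition temperature 43.4 °C (≤ 55 °C), the blowing-agent compound falls in Class 4.1.
Available-oxygen content 10.6 % by mass meets the Class 5.1 criterion (Oxidizer), so the pool-shock granules are Class 5.1.
The curing-agent paste has self-accelerating decomposition temperature 19.1 °C, which is ≤ 55 °C, so it is Class 4.1 (Self-Reactive).
Class 4.1 net quantity: (three 1.3 oz packs = 110.76 g) + 119 g = 229.76 g.
229.76 g is within the road limit of 250 g for Class 4.1.
Class 5.1 quantity: three 2.8 oz packs = 238.56 g.
238.56 g ≤ 250 g (road limit, Class 5.1) — within limit.
The segregation rule (Class 5.1 with Class 6.1) does not apply to Class 4.1 with Class 5.1.
Every hazard class is within its road limit and no segregation rule is violated.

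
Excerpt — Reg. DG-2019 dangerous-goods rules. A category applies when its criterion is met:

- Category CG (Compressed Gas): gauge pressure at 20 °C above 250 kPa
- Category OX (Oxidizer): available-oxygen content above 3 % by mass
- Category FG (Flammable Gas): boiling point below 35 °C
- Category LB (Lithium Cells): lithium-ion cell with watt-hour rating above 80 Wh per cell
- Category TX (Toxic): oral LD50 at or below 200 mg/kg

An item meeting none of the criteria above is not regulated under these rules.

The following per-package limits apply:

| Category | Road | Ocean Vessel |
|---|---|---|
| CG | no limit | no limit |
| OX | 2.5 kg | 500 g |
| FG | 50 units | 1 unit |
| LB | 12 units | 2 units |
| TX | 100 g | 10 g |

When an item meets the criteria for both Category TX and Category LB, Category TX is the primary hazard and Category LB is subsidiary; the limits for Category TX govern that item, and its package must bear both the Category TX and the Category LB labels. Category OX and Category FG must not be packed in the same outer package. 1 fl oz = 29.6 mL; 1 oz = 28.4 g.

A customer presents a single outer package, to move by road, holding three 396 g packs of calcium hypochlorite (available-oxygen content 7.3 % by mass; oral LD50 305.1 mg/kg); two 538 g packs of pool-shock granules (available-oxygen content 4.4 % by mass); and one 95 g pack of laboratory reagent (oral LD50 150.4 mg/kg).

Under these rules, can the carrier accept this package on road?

Yes

The calcium hypochlorite has available-oxygen content 7.3 % by mass, which is > 3 % by mass, so it is Category OX (Oxidizer).
With available-oxygen content 4.4 % by mass (> 3 % by mass), the pool-shock granules fall in Category OX.
Oral LD50 150.4 mg/kg meets the Category TX criterion (Toxic), so the laboratory reagent is Category TX.
Total Category OX: (three 396 g packs = 1.188 kg) + (two 538 g packs = 1.076 kg) = 2.264 kg.
2.264 kg is within the road limit of 2.5 kg for Category OX.
Category TX quantity: 95 g.
95 g ≤ 100 g (road limit, Category TX) — within limit.
The segregation rule (Category OX with Category FG) does not apply to Category OX with Category TX.
Every hazard category is within its road limit and no segregation rule is violated.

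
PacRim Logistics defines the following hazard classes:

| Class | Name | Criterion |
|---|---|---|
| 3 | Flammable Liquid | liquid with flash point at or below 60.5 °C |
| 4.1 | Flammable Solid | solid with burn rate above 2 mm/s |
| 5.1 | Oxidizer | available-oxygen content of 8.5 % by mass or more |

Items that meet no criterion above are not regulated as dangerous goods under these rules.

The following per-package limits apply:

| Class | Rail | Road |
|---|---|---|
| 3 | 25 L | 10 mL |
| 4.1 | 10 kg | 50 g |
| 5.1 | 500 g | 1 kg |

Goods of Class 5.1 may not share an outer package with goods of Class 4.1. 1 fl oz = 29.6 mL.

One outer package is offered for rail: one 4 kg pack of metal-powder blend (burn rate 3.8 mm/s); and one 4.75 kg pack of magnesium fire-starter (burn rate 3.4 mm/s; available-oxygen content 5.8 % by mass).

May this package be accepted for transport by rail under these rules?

With burn rate 3.8 mm/s (> 2 mm/s), the metal-powder blend falls in Class 4.1.
The magnesium fire-starter has burn rate 3.4 mm/s, which is > 2 mm/s, so it is Class 4.1 (Flammable Solid).
Class 4.1 net quantity: 4 kg + 4.75 kg = 8.75 kg.
8.75 kg ≤ 10 kg (rail limit, Class 4.1) — within limit.

Yes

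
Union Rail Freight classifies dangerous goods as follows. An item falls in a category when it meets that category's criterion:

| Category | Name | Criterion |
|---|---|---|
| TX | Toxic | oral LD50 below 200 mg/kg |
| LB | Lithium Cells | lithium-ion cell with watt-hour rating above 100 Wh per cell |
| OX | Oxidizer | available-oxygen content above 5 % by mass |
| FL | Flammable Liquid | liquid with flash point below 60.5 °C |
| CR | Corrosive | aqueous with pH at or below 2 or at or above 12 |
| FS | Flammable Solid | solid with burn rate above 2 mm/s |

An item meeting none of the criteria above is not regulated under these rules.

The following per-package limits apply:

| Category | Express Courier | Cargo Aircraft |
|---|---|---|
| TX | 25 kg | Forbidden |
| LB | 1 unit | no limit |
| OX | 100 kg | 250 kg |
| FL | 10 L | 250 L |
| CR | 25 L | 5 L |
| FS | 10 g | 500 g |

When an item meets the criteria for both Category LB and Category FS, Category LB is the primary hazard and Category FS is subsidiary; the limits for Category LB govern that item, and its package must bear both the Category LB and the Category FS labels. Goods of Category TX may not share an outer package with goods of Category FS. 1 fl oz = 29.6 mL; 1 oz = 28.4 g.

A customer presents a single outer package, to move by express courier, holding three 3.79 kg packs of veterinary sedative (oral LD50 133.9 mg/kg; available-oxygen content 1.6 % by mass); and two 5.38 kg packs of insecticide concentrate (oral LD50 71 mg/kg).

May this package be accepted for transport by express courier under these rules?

Veterinary sedative: oral LD50 133.9 mg/kg < 200 mg/kg → Category TX (Toxic).
With oral LD50 71 mg/kg (< 200 mg/kg), the insecticide concentrate falls in Category TX.
Total Category TX: (three 3.79 kg packs = 11.37 kg) + (two 5.38 kg packs = 10.76 kg) = 22.13 kg.
22.13 kg ≤ 25 kg (express courier limit, Category TX) — within limit.

Yes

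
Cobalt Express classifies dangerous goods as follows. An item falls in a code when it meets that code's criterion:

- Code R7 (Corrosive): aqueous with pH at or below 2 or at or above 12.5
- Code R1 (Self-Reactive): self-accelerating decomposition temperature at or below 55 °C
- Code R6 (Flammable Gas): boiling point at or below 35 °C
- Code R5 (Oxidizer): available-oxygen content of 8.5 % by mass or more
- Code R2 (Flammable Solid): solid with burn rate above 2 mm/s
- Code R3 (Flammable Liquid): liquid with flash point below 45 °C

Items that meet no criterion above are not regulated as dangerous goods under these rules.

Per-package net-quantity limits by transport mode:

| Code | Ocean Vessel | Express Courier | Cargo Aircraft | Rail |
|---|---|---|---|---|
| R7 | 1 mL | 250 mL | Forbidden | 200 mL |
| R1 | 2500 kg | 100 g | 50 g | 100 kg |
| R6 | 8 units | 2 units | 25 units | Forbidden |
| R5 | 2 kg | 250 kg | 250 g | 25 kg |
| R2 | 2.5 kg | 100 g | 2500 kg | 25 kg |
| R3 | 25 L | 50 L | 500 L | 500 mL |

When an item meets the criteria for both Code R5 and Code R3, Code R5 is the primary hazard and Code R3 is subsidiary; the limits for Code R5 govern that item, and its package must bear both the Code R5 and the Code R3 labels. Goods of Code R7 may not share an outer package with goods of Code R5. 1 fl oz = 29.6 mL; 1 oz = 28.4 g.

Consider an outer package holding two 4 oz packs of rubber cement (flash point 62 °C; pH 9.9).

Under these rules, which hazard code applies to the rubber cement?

Not regulated

pH 9.9 is between 2 and 12.5, so Code R7 does not apply.
flash point 62 °C is not below 45 °C, so Code R3 does not apply.
No criterion is met, so the item is not regulated.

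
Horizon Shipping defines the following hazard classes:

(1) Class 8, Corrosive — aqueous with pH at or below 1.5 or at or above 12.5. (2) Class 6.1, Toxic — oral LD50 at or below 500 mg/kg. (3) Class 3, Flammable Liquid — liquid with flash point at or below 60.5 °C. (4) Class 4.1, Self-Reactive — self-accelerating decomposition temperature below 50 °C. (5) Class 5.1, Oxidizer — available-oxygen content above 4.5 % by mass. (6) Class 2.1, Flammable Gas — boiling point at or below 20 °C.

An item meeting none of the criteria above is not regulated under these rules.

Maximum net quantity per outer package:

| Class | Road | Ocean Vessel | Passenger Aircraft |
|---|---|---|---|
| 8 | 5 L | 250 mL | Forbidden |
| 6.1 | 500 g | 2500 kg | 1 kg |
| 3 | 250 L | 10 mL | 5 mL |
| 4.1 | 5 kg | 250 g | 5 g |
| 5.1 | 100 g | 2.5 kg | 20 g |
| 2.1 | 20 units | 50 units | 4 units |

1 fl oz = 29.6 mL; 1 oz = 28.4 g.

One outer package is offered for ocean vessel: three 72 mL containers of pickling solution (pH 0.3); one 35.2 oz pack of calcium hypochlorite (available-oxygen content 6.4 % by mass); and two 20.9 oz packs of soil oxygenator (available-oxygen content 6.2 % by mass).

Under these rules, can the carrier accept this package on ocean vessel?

Yes

Pickling solution: pH 0.3 ≤ 1.5 → Class 8 (Corrosive).
With available-oxygen content 6.4 % by mass (> 4.5 % by mass), the calcium hypochlorite falls in Class 5.1.
Soil oxygenator: available-oxygen content 6.2 % by mass > 4.5 % by mass → Class 5.1 (Oxidizer).
Total Class 5.1: (one 35.2 oz pack = 999.68 g) + (two 20.9 oz packs = 1187.12 g) = 2186.8 g.
2186.8 g is within the ocean vessel limit of 2.5 kg for Class 5.1.
Class 8 quantity: three 72 mL containers = 216 mL.
216 mL ≤ 250 mL (ocean vessel limit, Class 8) — within limit.
Every hazard class is within its ocean vessel limit and no segregation rule is violated.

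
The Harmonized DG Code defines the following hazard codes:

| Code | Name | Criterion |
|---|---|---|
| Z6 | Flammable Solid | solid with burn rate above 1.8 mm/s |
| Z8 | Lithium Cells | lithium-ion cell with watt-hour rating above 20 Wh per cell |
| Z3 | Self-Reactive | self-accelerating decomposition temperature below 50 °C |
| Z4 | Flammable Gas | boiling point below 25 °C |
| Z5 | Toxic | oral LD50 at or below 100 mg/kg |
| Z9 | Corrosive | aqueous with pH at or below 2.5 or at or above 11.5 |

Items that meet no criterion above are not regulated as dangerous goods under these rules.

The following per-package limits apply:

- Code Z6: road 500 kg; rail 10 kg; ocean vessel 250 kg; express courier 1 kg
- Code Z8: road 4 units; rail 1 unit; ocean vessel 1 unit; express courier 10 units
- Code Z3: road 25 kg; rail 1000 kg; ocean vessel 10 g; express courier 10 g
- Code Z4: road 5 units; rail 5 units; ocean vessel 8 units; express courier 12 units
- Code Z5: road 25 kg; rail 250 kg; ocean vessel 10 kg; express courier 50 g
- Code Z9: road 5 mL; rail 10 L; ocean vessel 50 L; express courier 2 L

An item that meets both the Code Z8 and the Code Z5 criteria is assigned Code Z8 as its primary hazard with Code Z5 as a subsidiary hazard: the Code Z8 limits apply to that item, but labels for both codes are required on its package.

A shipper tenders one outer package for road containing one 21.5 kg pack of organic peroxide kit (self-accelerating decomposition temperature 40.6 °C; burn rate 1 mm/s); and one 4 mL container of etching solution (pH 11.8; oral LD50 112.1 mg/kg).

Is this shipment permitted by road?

Self-accelerating decomposition temperature 40.6 °C meets the Code Z3 criterion (Self-Reactive), so the organic peroxide kit is Code Z3.
The etching solution has pH 11.8, which is ≥ 11.5, so it is Code Z9 (Corrosive).
Code Z9 quantity: 4 mL.
4 mL is within the road limit of 5 mL for Code Z9.
Code Z3 quantity: 21.5 kg.
That is within the Code Z3 road limit of 25 kg.
Every hazard code is within its road limit and no segregation rule is violated.

Yes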